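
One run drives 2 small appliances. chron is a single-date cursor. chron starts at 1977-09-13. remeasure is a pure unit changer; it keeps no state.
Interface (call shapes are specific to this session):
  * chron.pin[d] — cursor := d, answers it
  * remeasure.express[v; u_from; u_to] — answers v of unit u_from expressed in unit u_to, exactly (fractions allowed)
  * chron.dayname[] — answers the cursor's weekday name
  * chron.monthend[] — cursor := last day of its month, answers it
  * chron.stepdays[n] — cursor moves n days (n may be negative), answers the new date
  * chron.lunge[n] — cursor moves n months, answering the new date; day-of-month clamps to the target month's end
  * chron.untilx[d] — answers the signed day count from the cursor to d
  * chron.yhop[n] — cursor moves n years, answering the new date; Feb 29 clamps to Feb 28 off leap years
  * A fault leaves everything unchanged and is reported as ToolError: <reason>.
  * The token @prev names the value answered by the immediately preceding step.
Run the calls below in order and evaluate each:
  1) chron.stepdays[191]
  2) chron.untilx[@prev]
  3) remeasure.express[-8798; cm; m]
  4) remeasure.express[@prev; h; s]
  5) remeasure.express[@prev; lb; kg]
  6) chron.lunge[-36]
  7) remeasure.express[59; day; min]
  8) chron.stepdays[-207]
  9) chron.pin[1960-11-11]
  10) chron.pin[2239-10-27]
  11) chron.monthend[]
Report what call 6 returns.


I run chron.stepdays passing n=191, and get 1978-03-23.
Using chron.untilx passing d=@prev, giving 0.
Invoking remeasure.express passing v=-8798, u_from=cm, u_to=m, → -4399/50.
Now I run remeasure.express passing v=@prev, u_from=h, u_to=s, → -316728.
I use remeasure.express passing v=@prev, u_from=lb, u_to=kg, and observe -1795817552067/12500000.
I call chron.lunge passing n=-36, giving 1975-03-23.
Now I run remeasure.express passing v=59, u_from=day, u_to=min, and observe 84960.
Invoking chron.stepdays passing n=-207, and observe 1974-08-28.
I try chron.pin passing d=1960-11-11, giving 1960-11-11.
I use chron.pin passing d=2239-10-27, — result: 2239-10-27.
I use chron.monthend, giving 2239-10-31.

Answer: 1975-03-23


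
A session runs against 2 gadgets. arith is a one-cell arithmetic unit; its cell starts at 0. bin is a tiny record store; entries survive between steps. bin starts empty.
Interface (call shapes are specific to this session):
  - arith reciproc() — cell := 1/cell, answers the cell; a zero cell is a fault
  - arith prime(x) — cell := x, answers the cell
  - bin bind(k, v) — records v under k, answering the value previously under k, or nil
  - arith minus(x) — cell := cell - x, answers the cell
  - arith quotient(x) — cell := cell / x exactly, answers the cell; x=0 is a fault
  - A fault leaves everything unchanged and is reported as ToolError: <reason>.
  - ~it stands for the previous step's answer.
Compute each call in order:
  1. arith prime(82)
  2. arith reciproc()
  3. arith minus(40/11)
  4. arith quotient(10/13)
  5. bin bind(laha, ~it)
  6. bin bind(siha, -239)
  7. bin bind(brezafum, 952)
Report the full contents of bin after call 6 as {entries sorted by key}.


Answer: {laha=-42497/9020, siha=-239}

Derivation:
! 1. arith prime(x: 82) == 82
! 2. arith reciproc() == 1/82
! 3. arith minus(x: 40/11) == -3269/902
! 4. arith quotient(x: 10/13) == -42497/9020
! 5. bin bind(k: laha, v: ~it) == nil
! 6. bin bind(k: siha, v: -239) == nil
! 7. bin bind(k: brezafum, v: 952) == nil


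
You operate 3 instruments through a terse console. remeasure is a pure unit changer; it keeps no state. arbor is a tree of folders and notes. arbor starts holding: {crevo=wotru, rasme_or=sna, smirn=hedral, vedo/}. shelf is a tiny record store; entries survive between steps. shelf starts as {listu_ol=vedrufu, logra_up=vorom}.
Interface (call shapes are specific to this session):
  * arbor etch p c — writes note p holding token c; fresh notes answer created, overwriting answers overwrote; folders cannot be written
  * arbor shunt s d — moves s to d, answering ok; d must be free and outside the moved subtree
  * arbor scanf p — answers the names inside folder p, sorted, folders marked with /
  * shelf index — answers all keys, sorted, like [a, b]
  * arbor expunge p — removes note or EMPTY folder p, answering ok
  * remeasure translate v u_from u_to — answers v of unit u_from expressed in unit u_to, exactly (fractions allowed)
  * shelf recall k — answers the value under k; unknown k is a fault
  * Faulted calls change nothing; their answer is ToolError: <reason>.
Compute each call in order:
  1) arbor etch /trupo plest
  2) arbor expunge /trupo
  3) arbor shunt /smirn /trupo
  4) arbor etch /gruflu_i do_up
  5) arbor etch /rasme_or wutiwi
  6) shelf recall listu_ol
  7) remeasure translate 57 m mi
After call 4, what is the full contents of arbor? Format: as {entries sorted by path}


# 1. arbor etch(p: /trupo, c: plest) => created
# 2. arbor expunge(p: /trupo) => ok
# 3. arbor shunt(s: /smirn, d: /trupo) => ok
# 4. arbor etch(p: /gruflu_i, c: do_up) => created
# 5. arbor etch(p: /rasme_or, c: wutiwi) => overwrote
# 6. shelf recall(k: listu_ol) => vedrufu
# 7. remeasure translate(v: 57, u_from: m, u_to: mi) => 2375/67056

Answer: {crevo=wotru, gruflu_i=do_up, rasme_or=sna, trupo=hedral, vedo/}


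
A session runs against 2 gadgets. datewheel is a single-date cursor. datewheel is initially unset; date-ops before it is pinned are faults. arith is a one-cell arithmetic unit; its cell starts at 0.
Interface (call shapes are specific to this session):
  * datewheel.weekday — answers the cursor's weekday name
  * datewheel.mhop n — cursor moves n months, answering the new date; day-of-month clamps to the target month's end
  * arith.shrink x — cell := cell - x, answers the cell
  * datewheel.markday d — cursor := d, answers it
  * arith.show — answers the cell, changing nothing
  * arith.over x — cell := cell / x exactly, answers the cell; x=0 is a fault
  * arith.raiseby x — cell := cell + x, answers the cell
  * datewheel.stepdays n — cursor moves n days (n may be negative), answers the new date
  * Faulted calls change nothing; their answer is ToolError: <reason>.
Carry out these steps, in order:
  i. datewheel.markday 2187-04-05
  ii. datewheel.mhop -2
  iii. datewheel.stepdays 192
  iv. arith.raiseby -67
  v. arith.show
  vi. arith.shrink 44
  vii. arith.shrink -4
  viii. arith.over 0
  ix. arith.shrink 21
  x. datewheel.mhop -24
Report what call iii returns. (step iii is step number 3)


Answer: 2187-08-16

Derivation:
Calling markday on d='2187-04-05', and get 2187-04-05.
I use mhop on n='-2', and get 2187-02-05.
Using stepdays on n='192', — result: 2187-08-16.
Next I call raiseby on x='-67', which returns -67.
I use show(), and observe -67.
Calling shrink on x='44', giving -111.
Invoking shrink on x='-4', → -107.
I try over on x='0', → ToolError: division by zero.
I use shrink on x='21', which returns -128.
Calling mhop on n='-24', → 2185-08-16.


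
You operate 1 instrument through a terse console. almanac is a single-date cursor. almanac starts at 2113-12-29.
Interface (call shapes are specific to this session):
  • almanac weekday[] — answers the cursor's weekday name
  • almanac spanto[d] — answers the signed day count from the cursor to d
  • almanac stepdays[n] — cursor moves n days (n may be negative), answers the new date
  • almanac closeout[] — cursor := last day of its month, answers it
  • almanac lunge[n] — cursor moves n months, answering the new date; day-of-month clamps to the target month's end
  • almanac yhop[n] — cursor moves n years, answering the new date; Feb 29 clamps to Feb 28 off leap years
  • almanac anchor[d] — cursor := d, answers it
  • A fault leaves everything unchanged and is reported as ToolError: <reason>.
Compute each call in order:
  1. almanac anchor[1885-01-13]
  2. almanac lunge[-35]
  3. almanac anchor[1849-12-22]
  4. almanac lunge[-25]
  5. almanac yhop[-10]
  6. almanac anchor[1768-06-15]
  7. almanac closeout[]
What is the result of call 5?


Answer: 1837-11-22

Derivation:
I run almanac anchor on d: 1885-01-13, which returns 1885-01-13.
I run almanac lunge on n: -35, and observe 1882-02-13.
Next I call almanac anchor on d: 1849-12-22: 1849-12-22.
Invoking almanac lunge on n: -25, and see 1847-11-22.
I use almanac yhop on n: -10, and observe 1837-11-22.
I invoke almanac anchor on d: 1768-06-15, yielding 1768-06-15.
Invoking almanac closeout(), → 1768-06-30.


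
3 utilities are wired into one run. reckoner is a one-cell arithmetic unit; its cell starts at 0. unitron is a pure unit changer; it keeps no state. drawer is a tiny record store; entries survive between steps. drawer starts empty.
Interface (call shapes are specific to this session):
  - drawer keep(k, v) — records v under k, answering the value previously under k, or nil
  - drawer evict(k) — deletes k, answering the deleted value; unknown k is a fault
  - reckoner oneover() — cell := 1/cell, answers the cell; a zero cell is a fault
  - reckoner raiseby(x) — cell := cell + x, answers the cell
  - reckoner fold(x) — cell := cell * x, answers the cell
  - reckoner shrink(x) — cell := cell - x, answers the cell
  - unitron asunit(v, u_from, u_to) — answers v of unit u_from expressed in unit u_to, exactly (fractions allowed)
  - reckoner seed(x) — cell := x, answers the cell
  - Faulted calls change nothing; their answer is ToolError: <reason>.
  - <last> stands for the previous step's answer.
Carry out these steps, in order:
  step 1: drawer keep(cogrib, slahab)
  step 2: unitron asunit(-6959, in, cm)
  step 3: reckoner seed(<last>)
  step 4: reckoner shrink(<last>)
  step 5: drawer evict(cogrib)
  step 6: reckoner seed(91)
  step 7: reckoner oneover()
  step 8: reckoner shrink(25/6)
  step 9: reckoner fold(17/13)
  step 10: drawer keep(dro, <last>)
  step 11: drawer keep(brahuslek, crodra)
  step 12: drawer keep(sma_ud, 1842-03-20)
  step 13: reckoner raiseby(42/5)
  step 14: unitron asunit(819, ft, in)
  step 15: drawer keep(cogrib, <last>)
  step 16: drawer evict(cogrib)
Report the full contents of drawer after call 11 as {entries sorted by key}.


;; drawer keep(k='cogrib', v='slahab') -> nil
;; unitron asunit(v='-6959', u_from='in', u_to='cm') -> -883793/50
;; reckoner seed(x='<last>') -> -883793/50
;; reckoner shrink(x='<last>') -> 0
;; drawer evict(k='cogrib') -> slahab
;; reckoner seed(x='91') -> 91
;; reckoner oneover() -> 1/91
;; reckoner shrink(x='25/6') -> -2269/546
;; reckoner fold(x='17/13') -> -38573/7098
;; drawer keep(k='dro', v='<last>') -> nil
;; drawer keep(k='brahuslek', v='crodra') -> nil
;; drawer keep(k='sma_ud', v='1842-03-20') -> nil
;; reckoner raiseby(x='42/5') -> 105251/35490
;; unitron asunit(v='819', u_from='ft', u_to='in') -> 9828
;; drawer keep(k='cogrib', v='<last>') -> nil
;; drawer evict(k='cogrib') -> 9828

Answer: {brahuslek=crodra, dro=-38573/7098}


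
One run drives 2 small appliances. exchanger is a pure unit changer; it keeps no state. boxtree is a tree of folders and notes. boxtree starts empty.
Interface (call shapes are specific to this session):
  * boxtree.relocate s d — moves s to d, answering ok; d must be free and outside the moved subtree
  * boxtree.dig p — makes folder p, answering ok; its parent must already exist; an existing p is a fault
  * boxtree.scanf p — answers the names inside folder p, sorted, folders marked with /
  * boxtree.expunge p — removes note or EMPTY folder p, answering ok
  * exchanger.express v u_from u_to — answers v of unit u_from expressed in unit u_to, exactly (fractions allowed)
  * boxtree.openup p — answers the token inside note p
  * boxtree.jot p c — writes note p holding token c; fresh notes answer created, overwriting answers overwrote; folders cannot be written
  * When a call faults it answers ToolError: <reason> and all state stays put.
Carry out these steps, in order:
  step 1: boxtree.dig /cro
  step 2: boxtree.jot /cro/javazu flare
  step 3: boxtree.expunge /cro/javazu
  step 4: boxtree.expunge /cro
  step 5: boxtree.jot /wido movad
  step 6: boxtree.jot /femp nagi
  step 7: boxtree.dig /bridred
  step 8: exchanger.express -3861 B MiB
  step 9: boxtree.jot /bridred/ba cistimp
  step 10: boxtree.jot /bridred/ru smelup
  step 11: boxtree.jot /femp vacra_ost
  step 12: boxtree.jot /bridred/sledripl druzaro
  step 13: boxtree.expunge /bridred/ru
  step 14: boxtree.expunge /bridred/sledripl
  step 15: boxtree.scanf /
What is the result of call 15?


I try boxtree.dig(/cro), → ok.
Invoking boxtree.jot(/cro/javazu, flare), — result: created.
Invoking boxtree.expunge(/cro/javazu): ok.
Then boxtree.expunge(/cro), — result: ok.
Invoking boxtree.jot(/wido, movad), giving created.
I try boxtree.jot(/femp, nagi), and see created.
I invoke boxtree.dig(/bridred), and observe ok.
I run exchanger.express(-3861, B, MiB), giving -3861/1048576.
I invoke boxtree.jot(/bridred/ba, cistimp), and see created.
Next I call boxtree.jot(/bridred/ru, smelup): created.
I use boxtree.jot(/femp, vacra_ost): overwrote.
Invoking boxtree.jot(/bridred/sledripl, druzaro), yielding created.
Using boxtree.expunge(/bridred/ru), which returns ok.
Using boxtree.expunge(/bridred/sledripl), and see ok.
I invoke boxtree.scanf(/): [bridred/, femp, wido].

Answer: [bridred/, femp, wido]


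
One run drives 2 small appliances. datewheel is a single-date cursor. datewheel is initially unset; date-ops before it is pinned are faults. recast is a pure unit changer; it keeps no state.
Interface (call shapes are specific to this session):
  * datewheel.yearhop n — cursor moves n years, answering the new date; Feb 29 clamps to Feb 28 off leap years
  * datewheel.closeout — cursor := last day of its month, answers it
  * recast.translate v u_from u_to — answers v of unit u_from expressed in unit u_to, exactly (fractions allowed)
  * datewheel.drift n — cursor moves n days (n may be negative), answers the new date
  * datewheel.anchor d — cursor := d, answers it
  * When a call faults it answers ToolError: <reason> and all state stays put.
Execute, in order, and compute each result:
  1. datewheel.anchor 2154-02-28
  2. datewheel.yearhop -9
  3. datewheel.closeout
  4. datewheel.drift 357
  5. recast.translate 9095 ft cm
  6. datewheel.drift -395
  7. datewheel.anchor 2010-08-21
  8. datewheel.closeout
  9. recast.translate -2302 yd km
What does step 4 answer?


I call datewheel.anchor on d='2154-02-28', and see 2154-02-28.
Now I run datewheel.yearhop on n='-9': 2145-02-28.
Calling datewheel.closeout(), yielding 2145-02-28.
I try datewheel.drift on n='357', yielding 2146-02-20.
Then recast.translate on v='9095', u_from='ft', u_to='cm', and see 1386078/5.
Invoking datewheel.drift on n='-395', and observe 2145-01-21.
Now I run datewheel.anchor on d='2010-08-21', and see 2010-08-21.
Using datewheel.closeout, and observe 2010-08-31.
I try recast.translate on v='-2302', u_from='yd', u_to='km', and observe -1315593/625000.

Answer: 2146-02-20


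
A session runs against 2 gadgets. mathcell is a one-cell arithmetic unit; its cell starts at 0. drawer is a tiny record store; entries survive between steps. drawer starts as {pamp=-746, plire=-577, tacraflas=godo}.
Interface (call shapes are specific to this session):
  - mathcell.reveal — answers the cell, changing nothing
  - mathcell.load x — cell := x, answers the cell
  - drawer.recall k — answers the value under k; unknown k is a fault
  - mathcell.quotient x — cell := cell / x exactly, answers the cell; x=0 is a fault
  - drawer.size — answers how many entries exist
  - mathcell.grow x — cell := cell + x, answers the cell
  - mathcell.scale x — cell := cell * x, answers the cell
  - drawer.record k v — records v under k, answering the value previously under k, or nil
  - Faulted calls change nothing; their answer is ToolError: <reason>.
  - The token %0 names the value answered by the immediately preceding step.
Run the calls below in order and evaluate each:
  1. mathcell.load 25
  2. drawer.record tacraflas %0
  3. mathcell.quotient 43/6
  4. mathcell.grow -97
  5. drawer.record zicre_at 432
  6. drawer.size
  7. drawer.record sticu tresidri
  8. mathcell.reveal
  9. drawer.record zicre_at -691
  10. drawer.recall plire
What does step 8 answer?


Answer: -4021/43

Derivation:
-- mathcell.load(x=25) : 25
-- drawer.record(k=tacraflas, v=%0) : godo
-- mathcell.quotient(x=43/6) : 150/43
-- mathcell.grow(x=-97) : -4021/43
-- drawer.record(k=zicre_at, v=432) : nil
-- drawer.size() : 4
-- drawer.record(k=sticu, v=tresidri) : nil
-- mathcell.reveal() : -4021/43
-- drawer.record(k=zicre_at, v=-691) : 432
-- drawer.recall(k=plire) : -577


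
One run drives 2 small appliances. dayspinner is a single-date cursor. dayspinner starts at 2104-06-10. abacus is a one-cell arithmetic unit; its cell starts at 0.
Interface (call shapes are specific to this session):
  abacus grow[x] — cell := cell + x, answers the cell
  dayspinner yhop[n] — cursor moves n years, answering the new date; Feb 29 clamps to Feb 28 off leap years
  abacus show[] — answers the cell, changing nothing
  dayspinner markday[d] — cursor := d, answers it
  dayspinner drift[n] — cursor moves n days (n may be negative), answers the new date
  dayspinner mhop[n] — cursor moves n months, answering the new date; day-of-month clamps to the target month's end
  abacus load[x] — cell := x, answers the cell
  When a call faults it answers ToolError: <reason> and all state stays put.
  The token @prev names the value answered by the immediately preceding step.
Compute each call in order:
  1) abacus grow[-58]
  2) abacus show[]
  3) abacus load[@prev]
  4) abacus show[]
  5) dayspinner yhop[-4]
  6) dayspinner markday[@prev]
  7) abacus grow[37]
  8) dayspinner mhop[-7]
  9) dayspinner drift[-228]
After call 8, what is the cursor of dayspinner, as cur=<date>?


Answer: cur=2099-11-10

Derivation:
>> abacus grow(-58)
<< -58
>> abacus show()
<< -58
>> abacus load(@prev)
<< -58
>> abacus show()
<< -58
>> dayspinner yhop(-4)
<< 2100-06-10
>> dayspinner markday(@prev)
<< 2100-06-10
>> abacus grow(37)
<< -21
>> dayspinner mhop(-7)
<< 2099-11-10
>> dayspinner drift(-228)
<< 2099-03-27


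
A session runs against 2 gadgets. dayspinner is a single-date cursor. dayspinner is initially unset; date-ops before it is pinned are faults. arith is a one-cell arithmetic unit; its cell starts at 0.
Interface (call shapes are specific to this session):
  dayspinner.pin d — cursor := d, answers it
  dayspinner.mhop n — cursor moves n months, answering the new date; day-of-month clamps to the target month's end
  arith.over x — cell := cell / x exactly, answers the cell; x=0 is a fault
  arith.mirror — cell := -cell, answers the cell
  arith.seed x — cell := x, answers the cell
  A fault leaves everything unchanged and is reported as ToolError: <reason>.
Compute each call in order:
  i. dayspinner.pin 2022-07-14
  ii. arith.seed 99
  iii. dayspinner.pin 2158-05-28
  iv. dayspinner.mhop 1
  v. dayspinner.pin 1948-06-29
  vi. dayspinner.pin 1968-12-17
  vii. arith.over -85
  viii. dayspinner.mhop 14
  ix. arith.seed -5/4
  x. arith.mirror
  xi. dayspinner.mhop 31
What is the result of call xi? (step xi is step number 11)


Answer: 1972-09-17

Derivation:
! 1. pin(d='2022-07-14') == 2022-07-14
! 2. seed(x='99') == 99
! 3. pin(d='2158-05-28') == 2158-05-28
! 4. mhop(n='1') == 2158-06-28
! 5. pin(d='1948-06-29') == 1948-06-29
! 6. pin(d='1968-12-17') == 1968-12-17
! 7. over(x='-85') == -99/85
! 8. mhop(n='14') == 1970-02-17
! 9. seed(x='-5/4') == -5/4
! 10. mirror() == 5/4
! 11. mhop(n='31') == 1972-09-17


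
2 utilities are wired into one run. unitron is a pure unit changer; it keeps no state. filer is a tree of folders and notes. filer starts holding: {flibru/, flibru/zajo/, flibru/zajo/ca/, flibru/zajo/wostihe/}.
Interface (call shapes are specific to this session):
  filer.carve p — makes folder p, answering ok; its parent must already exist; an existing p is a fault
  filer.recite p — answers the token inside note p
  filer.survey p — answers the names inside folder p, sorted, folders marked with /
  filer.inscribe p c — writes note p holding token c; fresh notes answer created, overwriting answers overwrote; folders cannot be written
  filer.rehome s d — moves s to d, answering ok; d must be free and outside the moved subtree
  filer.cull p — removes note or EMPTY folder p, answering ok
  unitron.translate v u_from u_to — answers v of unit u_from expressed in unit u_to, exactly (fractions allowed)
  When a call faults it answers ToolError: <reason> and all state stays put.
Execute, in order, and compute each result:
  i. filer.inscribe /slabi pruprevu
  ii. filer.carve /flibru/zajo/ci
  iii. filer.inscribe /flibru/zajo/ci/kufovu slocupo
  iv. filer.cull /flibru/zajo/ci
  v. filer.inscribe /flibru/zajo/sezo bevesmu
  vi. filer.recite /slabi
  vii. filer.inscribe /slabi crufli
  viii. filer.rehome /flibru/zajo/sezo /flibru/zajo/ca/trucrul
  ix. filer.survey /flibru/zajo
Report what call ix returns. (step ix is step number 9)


Answer: [ca/, ci/, wostihe/]

Derivation:
! 1. inscribe(p=/slabi, c=pruprevu) : created
! 2. carve(p=/flibru/zajo/ci) : ok
! 3. inscribe(p=/flibru/zajo/ci/kufovu, c=slocupo) : created
! 4. cull(p=/flibru/zajo/ci) : ToolError: not empty
! 5. inscribe(p=/flibru/zajo/sezo, c=bevesmu) : created
! 6. recite(p=/slabi) : pruprevu
! 7. inscribe(p=/slabi, c=crufli) : overwrote
! 8. rehome(s=/flibru/zajo/sezo, d=/flibru/zajo/ca/trucrul) : ok
! 9. survey(p=/flibru/zajo) : [ca/, ci/, wostihe/]


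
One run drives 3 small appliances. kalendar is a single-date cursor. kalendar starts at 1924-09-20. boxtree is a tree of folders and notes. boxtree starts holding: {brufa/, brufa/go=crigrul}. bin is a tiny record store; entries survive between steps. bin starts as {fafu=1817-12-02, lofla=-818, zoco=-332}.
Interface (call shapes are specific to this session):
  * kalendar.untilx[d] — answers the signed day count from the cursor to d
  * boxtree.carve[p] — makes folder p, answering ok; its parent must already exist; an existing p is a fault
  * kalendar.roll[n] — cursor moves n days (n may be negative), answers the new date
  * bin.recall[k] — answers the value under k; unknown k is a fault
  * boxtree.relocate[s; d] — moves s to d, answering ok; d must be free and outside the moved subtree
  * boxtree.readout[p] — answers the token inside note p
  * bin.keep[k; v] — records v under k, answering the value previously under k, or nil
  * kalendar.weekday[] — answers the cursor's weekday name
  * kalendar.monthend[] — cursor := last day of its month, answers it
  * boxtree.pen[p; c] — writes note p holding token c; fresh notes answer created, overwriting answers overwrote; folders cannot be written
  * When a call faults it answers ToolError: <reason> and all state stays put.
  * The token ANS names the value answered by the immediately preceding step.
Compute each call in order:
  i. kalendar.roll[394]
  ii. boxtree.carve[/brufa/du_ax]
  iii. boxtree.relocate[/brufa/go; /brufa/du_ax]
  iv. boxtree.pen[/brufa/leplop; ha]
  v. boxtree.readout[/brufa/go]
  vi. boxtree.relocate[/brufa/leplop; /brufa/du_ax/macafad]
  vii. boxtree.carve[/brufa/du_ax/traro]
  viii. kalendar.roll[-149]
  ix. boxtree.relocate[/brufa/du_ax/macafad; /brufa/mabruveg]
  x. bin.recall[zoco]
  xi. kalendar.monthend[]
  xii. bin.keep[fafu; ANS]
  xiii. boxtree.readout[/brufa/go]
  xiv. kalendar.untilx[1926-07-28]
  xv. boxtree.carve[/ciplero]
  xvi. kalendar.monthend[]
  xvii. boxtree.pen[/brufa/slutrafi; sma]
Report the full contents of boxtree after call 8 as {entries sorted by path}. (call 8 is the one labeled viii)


~$ roll 394
= 1925-10-19
~$ carve /brufa/du_ax
= ok
~$ relocate /brufa/go /brufa/du_ax
= ToolError: exists
~$ pen /brufa/leplop ha
= created
~$ readout /brufa/go
= crigrul
~$ relocate /brufa/leplop /brufa/du_ax/macafad
= ok
~$ carve /brufa/du_ax/traro
= ok
~$ roll -149
= 1925-05-23
~$ relocate /brufa/du_ax/macafad /brufa/mabruveg
= ok
~$ recall zoco
= -332
~$ monthend
= 1925-05-31
~$ keep fafu ANS
= 1817-12-02
~$ readout /brufa/go
= crigrul
~$ untilx 1926-07-28
= 423
~$ carve /ciplero
= ok
~$ monthend
= 1925-05-31
~$ pen /brufa/slutrafi sma
= created

Answer: {brufa/, brufa/du_ax/, brufa/du_ax/macafad=ha, brufa/du_ax/traro/, brufa/go=crigrul}


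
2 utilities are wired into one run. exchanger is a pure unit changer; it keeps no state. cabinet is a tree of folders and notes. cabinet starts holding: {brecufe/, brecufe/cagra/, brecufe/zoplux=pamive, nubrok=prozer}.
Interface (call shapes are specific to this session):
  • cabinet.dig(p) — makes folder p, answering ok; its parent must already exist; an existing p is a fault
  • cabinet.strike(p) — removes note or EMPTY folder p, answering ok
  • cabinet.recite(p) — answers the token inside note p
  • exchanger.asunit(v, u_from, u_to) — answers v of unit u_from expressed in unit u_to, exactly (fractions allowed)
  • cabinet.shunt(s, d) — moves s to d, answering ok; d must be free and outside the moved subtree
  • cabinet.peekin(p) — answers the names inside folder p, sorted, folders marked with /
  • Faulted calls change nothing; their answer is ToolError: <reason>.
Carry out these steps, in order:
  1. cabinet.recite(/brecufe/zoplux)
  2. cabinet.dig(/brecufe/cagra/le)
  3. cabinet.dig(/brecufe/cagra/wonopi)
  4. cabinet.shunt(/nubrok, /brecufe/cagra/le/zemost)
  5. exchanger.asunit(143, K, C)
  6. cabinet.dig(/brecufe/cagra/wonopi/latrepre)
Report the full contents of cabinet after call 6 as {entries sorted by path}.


-- cabinet.recite(/brecufe/zoplux) -> pamive
-- cabinet.dig(/brecufe/cagra/le) -> ok
-- cabinet.dig(/brecufe/cagra/wonopi) -> ok
-- cabinet.shunt(/nubrok, /brecufe/cagra/le/zemost) -> ok
-- exchanger.asunit(143, K, C) -> -2603/20
-- cabinet.dig(/brecufe/cagra/wonopi/latrepre) -> ok

Answer: {brecufe/, brecufe/cagra/, brecufe/cagra/le/, brecufe/cagra/le/zemost=prozer, brecufe/cagra/wonopi/, brecufe/cagra/wonopi/latrepre/, brecufe/zoplux=pamive}


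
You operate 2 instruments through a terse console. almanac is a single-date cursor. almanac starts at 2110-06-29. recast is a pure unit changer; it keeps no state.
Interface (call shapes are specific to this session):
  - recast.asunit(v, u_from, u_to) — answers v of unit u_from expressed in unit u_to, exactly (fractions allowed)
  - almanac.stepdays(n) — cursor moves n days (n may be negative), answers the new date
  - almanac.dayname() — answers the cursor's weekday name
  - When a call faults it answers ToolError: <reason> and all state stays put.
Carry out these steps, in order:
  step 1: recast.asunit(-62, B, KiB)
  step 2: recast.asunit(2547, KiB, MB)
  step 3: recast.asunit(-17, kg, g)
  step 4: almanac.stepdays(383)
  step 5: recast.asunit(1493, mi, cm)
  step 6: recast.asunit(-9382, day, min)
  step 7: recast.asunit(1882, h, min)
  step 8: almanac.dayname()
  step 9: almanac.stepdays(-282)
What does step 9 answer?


// 1. recast.asunit(v='-62', u_from='B', u_to='KiB') ~> -31/512
// 2. recast.asunit(v='2547', u_from='KiB', u_to='MB') ~> 40752/15625
// 3. recast.asunit(v='-17', u_from='kg', u_to='g') ~> -17000
// 4. almanac.stepdays(n='383') ~> 2111-07-17
// 5. recast.asunit(v='1493', u_from='mi', u_to='cm') ~> 1201375296/5
// 6. recast.asunit(v='-9382', u_from='day', u_to='min') ~> -13510080
// 7. recast.asunit(v='1882', u_from='h', u_to='min') ~> 112920
// 8. almanac.dayname() ~> Friday
// 9. almanac.stepdays(n='-282') ~> 2110-10-08

Answer: 2110-10-08


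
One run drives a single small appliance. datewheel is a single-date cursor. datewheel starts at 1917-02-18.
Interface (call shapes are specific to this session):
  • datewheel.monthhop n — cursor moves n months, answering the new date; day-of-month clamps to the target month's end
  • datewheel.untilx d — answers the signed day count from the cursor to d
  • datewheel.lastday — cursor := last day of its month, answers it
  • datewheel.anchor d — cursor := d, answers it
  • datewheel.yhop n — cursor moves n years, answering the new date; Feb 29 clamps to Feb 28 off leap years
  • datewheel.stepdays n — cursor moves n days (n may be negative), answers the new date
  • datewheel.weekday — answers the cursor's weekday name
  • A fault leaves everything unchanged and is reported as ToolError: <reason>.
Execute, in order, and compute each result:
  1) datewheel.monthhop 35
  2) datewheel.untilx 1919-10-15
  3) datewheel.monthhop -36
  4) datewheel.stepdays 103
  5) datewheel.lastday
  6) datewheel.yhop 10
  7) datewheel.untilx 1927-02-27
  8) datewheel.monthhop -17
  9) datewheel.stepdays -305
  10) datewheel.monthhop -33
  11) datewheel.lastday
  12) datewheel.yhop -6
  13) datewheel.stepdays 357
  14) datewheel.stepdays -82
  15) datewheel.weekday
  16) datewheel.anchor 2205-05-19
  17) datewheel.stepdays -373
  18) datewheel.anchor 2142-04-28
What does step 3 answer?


Answer: 1917-01-18

Derivation:
·→ monthhop(n=35)
·← 1920-01-18
·→ untilx(d=1919-10-15)
·← -95
·→ monthhop(n=-36)
·← 1917-01-18
·→ stepdays(n=103)
·← 1917-05-01
·→ lastday()
·← 1917-05-31
·→ yhop(n=10)
·← 1927-05-31
·→ untilx(d=1927-02-27)
·← -93
·→ monthhop(n=-17)
·← 1925-12-31
·→ stepdays(n=-305)
·← 1925-03-01
·→ monthhop(n=-33)
·← 1922-06-01
·→ lastday()
·← 1922-06-30
·→ yhop(n=-6)
·← 1916-06-30
·→ stepdays(n=357)
·← 1917-06-22
·→ stepdays(n=-82)
·← 1917-04-01
·→ weekday()
·← Sunday
·→ anchor(d=2205-05-19)
·← 2205-05-19
·→ stepdays(n=-373)
·← 2204-05-11
·→ anchor(d=2142-04-28)
·← 2142-04-28


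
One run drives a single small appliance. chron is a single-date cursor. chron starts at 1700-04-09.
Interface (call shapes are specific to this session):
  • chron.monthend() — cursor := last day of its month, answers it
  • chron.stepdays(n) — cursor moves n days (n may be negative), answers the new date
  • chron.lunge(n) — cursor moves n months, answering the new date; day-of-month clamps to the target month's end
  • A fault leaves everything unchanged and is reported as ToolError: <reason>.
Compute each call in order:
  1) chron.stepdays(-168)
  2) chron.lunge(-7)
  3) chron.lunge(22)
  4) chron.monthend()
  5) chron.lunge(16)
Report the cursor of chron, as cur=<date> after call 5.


==> chron.stepdays(-168)
<== 1699-10-23
==> chron.lunge(-7)
<== 1699-03-23
==> chron.lunge(22)
<== 1701-01-23
==> chron.monthend()
<== 1701-01-31
==> chron.lunge(16)
<== 1702-05-31

Answer: cur=1702-05-31


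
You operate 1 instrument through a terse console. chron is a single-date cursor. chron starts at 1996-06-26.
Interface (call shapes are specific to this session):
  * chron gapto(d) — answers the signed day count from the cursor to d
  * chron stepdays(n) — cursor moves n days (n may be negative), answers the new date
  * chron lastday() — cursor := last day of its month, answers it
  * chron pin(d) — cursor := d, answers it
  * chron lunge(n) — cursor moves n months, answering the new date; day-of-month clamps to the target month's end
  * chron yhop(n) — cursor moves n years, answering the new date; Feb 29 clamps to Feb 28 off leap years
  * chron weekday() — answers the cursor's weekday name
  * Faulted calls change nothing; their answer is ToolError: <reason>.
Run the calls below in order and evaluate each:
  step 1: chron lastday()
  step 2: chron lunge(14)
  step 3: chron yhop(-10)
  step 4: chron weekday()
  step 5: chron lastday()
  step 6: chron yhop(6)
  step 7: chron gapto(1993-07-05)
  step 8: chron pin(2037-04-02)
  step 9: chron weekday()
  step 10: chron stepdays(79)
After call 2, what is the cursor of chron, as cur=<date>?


Answer: cur=1997-08-30

Derivation:
>> chron lastday()
<< 1996-06-30
>> chron lunge(14)
<< 1997-08-30
>> chron yhop(-10)
<< 1987-08-30
>> chron weekday()
<< Sunday
>> chron lastday()
<< 1987-08-31
>> chron yhop(6)
<< 1993-08-31
>> chron gapto(1993-07-05)
<< -57
>> chron pin(2037-04-02)
<< 2037-04-02
>> chron weekday()
<< Thursday
>> chron stepdays(79)
<< 2037-06-20


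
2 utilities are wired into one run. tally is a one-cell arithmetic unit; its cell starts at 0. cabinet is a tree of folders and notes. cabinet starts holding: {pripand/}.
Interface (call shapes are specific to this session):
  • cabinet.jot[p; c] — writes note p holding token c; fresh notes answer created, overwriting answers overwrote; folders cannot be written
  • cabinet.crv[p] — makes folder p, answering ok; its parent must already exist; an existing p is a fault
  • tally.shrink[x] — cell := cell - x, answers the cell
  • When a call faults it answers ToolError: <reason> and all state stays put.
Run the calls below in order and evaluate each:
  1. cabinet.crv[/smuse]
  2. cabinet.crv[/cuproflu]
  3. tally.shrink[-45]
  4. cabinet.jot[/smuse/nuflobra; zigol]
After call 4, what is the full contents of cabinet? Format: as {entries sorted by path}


>>> cabinet.crv p: /smuse
:: ok
>>> cabinet.crv p: /cuproflu
:: ok
>>> tally.shrink x: -45
:: 45
>>> cabinet.jot p: /smuse/nuflobra c: zigol
:: created

Answer: {cuproflu/, pripand/, smuse/, smuse/nuflobra=zigol}


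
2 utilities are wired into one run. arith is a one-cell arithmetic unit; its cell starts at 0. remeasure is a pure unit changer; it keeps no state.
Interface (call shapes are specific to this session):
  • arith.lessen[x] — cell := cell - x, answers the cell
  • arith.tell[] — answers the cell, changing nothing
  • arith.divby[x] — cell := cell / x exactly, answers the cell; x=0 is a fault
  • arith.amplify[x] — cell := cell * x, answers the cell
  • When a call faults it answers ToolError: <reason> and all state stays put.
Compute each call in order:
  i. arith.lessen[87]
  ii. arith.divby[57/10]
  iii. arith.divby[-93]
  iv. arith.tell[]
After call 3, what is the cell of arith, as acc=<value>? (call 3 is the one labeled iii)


% lessen(x='87') == -87
% divby(x='57/10') == -290/19
% divby(x='-93') == 290/1767
% tell() == 290/1767

Answer: acc=290/1767


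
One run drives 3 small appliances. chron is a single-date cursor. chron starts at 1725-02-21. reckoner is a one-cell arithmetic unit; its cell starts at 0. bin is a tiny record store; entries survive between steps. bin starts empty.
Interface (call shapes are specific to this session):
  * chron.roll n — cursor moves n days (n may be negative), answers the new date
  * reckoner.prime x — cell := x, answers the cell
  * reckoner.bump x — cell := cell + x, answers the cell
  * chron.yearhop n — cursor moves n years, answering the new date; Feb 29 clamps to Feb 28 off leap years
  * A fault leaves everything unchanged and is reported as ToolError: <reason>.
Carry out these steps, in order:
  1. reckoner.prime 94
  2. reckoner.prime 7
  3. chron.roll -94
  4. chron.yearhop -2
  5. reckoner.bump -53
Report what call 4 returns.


·→ reckoner.prime(x='94')
·← 94
·→ reckoner.prime(x='7')
·← 7
·→ chron.roll(n='-94')
·← 1724-11-19
·→ chron.yearhop(n='-2')
·← 1722-11-19
·→ reckoner.bump(x='-53')
·← -46

Answer: 1722-11-19


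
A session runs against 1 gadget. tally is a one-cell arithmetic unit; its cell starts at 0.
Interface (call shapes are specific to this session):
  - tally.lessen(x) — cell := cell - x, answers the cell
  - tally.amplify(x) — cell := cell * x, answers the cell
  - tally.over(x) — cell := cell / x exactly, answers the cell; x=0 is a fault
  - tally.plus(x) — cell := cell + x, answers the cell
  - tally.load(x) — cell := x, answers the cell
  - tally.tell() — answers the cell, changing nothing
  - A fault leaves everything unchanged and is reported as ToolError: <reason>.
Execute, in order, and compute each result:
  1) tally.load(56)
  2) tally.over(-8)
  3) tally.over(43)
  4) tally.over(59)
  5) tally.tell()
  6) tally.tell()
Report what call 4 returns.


-- 1. tally.load(x: 56) ~> 56
-- 2. tally.over(x: -8) ~> -7
-- 3. tally.over(x: 43) ~> -7/43
-- 4. tally.over(x: 59) ~> -7/2537
-- 5. tally.tell() ~> -7/2537
-- 6. tally.tell() ~> -7/2537

Answer: -7/2537


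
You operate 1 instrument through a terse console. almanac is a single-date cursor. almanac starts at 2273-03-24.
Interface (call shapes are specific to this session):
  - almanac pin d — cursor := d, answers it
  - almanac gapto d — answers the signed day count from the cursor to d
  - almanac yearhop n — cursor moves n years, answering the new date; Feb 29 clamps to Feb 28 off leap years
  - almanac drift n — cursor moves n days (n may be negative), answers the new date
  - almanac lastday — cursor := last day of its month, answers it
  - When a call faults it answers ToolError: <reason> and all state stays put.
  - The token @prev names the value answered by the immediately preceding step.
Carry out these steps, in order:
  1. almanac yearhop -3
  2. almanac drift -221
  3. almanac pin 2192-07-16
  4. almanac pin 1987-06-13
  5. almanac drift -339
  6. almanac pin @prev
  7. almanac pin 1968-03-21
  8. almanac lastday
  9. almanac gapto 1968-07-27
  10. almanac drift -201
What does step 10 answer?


! 1. almanac yearhop(-3) : 2270-03-24
! 2. almanac drift(-221) : 2269-08-15
! 3. almanac pin(2192-07-16) : 2192-07-16
! 4. almanac pin(1987-06-13) : 1987-06-13
! 5. almanac drift(-339) : 1986-07-09
! 6. almanac pin(@prev) : 1986-07-09
! 7. almanac pin(1968-03-21) : 1968-03-21
! 8. almanac lastday() : 1968-03-31
! 9. almanac gapto(1968-07-27) : 118
! 10. almanac drift(-201) : 1967-09-12

Answer: 1967-09-12


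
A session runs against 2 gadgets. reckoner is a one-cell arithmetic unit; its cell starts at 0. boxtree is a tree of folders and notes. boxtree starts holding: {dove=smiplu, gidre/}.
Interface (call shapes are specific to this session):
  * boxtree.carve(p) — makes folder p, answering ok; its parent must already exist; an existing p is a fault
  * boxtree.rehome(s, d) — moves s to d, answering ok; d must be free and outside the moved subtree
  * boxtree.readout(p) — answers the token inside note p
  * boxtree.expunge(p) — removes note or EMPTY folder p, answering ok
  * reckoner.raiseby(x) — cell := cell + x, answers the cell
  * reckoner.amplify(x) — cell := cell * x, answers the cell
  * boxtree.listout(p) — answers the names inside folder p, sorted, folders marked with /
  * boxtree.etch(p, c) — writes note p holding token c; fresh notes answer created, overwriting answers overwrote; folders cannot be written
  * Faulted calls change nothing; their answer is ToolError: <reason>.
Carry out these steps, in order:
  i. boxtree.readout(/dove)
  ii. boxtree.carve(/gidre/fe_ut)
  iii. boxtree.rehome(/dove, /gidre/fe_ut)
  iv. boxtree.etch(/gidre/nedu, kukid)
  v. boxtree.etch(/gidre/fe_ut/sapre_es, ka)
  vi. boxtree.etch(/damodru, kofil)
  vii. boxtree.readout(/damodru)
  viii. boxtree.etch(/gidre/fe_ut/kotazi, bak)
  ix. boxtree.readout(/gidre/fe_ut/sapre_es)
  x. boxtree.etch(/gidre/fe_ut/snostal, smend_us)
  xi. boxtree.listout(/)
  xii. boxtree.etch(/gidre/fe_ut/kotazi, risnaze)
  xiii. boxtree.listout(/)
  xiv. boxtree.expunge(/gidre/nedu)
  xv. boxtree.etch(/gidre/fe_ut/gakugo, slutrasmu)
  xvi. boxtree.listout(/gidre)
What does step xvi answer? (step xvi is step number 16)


Answer: [fe_ut/]

Derivation:
-- boxtree.readout(/dove) => smiplu
-- boxtree.carve(/gidre/fe_ut) => ok
-- boxtree.rehome(/dove, /gidre/fe_ut) => ToolError: exists
-- boxtree.etch(/gidre/nedu, kukid) => created
-- boxtree.etch(/gidre/fe_ut/sapre_es, ka) => created
-- boxtree.etch(/damodru, kofil) => created
-- boxtree.readout(/damodru) => kofil
-- boxtree.etch(/gidre/fe_ut/kotazi, bak) => created
-- boxtree.readout(/gidre/fe_ut/sapre_es) => ka
-- boxtree.etch(/gidre/fe_ut/snostal, smend_us) => created
-- boxtree.listout(/) => [damodru, dove, gidre/]
-- boxtree.etch(/gidre/fe_ut/kotazi, risnaze) => overwrote
-- boxtree.listout(/) => [damodru, dove, gidre/]
-- boxtree.expunge(/gidre/nedu) => ok
-- boxtree.etch(/gidre/fe_ut/gakugo, slutrasmu) => created
-- boxtree.listout(/gidre) => [fe_ut/]


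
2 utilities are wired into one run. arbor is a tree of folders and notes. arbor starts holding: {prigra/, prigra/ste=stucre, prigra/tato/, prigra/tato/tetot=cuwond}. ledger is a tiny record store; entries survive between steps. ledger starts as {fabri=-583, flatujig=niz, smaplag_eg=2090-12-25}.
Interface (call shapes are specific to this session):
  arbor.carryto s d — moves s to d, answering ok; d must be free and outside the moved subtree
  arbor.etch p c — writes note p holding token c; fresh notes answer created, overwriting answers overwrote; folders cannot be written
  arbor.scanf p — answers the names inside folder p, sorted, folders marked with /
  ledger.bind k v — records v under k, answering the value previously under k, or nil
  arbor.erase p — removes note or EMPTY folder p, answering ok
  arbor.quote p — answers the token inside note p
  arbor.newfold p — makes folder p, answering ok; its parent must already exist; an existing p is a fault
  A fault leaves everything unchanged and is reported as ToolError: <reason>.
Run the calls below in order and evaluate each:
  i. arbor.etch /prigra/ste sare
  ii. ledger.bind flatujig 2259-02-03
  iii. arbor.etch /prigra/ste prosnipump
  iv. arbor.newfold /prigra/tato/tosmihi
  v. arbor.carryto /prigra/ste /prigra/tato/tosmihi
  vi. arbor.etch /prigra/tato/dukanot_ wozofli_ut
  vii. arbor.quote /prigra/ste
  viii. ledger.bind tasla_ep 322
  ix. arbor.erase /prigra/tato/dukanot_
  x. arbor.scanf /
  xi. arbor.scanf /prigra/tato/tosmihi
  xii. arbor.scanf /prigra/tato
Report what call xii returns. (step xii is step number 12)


Answer: [tetot, tosmihi/]

Derivation:
Act: arbor.etch[/prigra/ste; sare]
Obs: overwrote
Act: ledger.bind[flatujig; 2259-02-03]
Obs: niz
Act: arbor.etch[/prigra/ste; prosnipump]
Obs: overwrote
Act: arbor.newfold[/prigra/tato/tosmihi]
Obs: ok
Act: arbor.carryto[/prigra/ste; /prigra/tato/tosmihi]
Obs: ToolError: exists
Act: arbor.etch[/prigra/tato/dukanot_; wozofli_ut]
Obs: created
Act: arbor.quote[/prigra/ste]
Obs: prosnipump
Act: ledger.bind[tasla_ep; 322]
Obs: nil
Act: arbor.erase[/prigra/tato/dukanot_]
Obs: ok
Act: arbor.scanf[/]
Obs: [prigra/]
Act: arbor.scanf[/prigra/tato/tosmihi]
Obs: []
Act: arbor.scanf[/prigra/tato]
Obs: [tetot, tosmihi/]
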